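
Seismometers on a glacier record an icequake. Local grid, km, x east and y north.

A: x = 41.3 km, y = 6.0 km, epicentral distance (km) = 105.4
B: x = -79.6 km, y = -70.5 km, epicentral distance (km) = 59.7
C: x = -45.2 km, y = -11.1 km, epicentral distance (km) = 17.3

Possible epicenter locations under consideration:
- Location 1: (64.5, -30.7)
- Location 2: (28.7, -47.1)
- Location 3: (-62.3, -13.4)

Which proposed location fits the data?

Location 3

For each candidate, compare |candidate − station| to the reported distance:
Location 1: residuals A 62.0, B 89.8, C 94.1 → max 94.1 km
Location 2: residuals A 50.8, B 51.1, C 64.9 → max 64.9 km
Location 3: residuals A 0.0, B 0.0, C 0.0 → max 0.0 km
Only Location 3 has all residuals ≈ 0.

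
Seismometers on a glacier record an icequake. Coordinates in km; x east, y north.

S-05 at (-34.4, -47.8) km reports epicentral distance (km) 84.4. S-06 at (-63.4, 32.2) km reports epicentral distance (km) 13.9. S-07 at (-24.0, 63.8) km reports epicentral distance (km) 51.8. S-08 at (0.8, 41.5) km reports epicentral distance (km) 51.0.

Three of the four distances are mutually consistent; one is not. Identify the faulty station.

Solve using three stations at a time. Using S-05, S-06, S-08 (subtract circle equations pairwise → linear system) gives (x, y) ≈ (-49.8, 35.2).
Distances from that point to each station vs reported:
  S-05: calculated 84.4 vs reported 84.4 → residual 0.0 km
  S-06: calculated 13.9 vs reported 13.9 → residual 0.0 km
  S-07: calculated 38.5 vs reported 51.8 → residual 13.3 km
  S-08: calculated 51.0 vs reported 51.0 → residual 0.0 km
S-05, S-06, S-08 are mutually consistent (residuals ≈ 0); S-07 is off by 13.3 km.

S-07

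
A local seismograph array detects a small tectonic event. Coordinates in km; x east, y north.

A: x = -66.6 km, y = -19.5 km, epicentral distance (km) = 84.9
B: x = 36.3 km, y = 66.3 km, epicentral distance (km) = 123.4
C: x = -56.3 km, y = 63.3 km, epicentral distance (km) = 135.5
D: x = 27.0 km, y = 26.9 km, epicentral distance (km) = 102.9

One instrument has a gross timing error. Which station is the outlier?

D

Solve using three stations at a time. Using A, B, C (subtract circle equations pairwise → linear system) gives (x, y) ≈ (10.8, -54.4).
Distances from that point to each station vs reported:
  A: calculated 84.9 vs reported 84.9 → residual 0.0 km
  B: calculated 123.4 vs reported 123.4 → residual 0.0 km
  C: calculated 135.5 vs reported 135.5 → residual 0.0 km
  D: calculated 82.9 vs reported 102.9 → residual 20.0 km
A, B, C are mutually consistent (residuals ≈ 0); D is off by 20.0 km.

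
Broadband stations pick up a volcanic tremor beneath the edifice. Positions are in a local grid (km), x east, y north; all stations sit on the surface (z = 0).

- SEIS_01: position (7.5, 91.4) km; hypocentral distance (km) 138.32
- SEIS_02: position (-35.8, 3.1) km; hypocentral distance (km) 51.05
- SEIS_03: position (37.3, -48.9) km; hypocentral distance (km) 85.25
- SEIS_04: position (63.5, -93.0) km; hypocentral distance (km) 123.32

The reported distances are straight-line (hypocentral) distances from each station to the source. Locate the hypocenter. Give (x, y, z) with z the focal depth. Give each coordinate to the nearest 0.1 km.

(-39.1, -34.1, 34.8)

Each station gives a sphere (x−x_i)² + (y−y_i)² + z² = d_i² (stations at z=0).
Subtracting the SEIS_01 sphere from SEIS_02 and SEIS_03: z² cancels, leaving linear equations in x and y:
-86.6 x − 176.6 y = 9407.36
59.6 x − 280.6 y = 7237.15
Solving: x ≈ -39.099, y ≈ -34.096 km (keep extra digits for the depth step; rounded: -39.1, -34.1).
Then from the SEIS_01 sphere: z² = 138.32² − (x − 7.5)² − (y − 91.4)² with x = -39.099, y = -34.096, so z ≈ 34.810 ≈ 34.8 km.
Check against SEIS_04 (with the unrounded solution): distance 123.32 ≈ 123.32 km. ✓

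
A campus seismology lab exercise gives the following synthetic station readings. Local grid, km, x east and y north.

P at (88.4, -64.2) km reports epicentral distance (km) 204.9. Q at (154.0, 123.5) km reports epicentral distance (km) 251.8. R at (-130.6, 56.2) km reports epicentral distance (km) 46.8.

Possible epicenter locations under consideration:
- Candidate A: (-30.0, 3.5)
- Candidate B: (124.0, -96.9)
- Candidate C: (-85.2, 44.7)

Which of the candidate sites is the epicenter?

Candidate C

For each candidate, compare |candidate − station| to the reported distance:
Candidate A: residuals P 68.5, Q 32.1, R 66.8 → max 68.5 km
Candidate B: residuals P 156.6, Q 29.4, R 250.3 → max 250.3 km
Candidate C: residuals P 0.0, Q 0.0, R 0.0 → max 0.0 km
Only Candidate C has all residuals ≈ 0.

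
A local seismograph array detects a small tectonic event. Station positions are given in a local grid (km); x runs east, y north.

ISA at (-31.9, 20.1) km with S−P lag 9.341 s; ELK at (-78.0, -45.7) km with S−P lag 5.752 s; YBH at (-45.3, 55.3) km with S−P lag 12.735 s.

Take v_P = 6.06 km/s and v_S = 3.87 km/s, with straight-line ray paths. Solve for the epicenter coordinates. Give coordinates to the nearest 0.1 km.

Distance from S−P lag: d = Δt · v_P v_S / (v_P − v_S) = Δt · (6.06·3.87)/(6.06−3.87) ≈ 10.7088·Δt.
So d_ISA = 100.03, d_ELK = 61.60, d_YBH = 136.38 km.
Circle about each station: (x + 31.9)² + (y − 20.1)² = 100.03²; (x + 78.0)² + (y + 45.7)² = 61.60²; (x + 45.3)² + (y − 55.3)² = 136.38².
Subtracting pairs of circle equations eliminates x²+y² and gives linear equations (the radical axes):
-92.2 x − 131.6 y = 12962.31
-26.8 x + 70.4 y = -4904.94
Solving the 2×2 system: x ≈ -26.7, y ≈ -79.8 km.
Check against ISA (with the unrounded x, y): √((x + 31.9)²+(y − 20.1)²) = 100.06 ≈ 100.03 km. ✓

(-26.7, -79.8)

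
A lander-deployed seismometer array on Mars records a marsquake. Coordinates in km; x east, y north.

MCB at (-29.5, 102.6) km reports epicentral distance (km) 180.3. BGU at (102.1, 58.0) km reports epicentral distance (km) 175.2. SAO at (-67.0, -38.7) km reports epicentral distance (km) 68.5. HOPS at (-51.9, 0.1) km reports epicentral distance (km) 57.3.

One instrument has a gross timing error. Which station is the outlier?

HOPS

Solve using three stations at a time. Using MCB, BGU, SAO (subtract circle equations pairwise → linear system) gives (x, y) ≈ (-10.0, -76.6).
Distances from that point to each station vs reported:
  MCB: calculated 180.3 vs reported 180.3 → residual 0.0 km
  BGU: calculated 175.2 vs reported 175.2 → residual 0.0 km
  SAO: calculated 68.5 vs reported 68.5 → residual 0.0 km
  HOPS: calculated 87.4 vs reported 57.3 → residual 30.1 km
MCB, BGU, SAO are mutually consistent (residuals ≈ 0); HOPS is off by 30.1 km.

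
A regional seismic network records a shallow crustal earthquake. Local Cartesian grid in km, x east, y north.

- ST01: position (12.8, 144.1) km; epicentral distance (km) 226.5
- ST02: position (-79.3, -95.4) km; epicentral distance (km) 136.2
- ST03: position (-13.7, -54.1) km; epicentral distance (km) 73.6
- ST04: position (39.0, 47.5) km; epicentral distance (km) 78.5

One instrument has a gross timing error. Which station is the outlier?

Solve using three stations at a time. Using ST01, ST02, ST03 (subtract circle equations pairwise → linear system) gives (x, y) ≈ (55.8, -78.3).
Distances from that point to each station vs reported:
  ST01: calculated 226.5 vs reported 226.5 → residual 0.0 km
  ST02: calculated 136.2 vs reported 136.2 → residual 0.0 km
  ST03: calculated 73.6 vs reported 73.6 → residual 0.0 km
  ST04: calculated 126.9 vs reported 78.5 → residual 48.4 km
ST01, ST02, ST03 are mutually consistent (residuals ≈ 0); ST04 is off by 48.4 km.

ST04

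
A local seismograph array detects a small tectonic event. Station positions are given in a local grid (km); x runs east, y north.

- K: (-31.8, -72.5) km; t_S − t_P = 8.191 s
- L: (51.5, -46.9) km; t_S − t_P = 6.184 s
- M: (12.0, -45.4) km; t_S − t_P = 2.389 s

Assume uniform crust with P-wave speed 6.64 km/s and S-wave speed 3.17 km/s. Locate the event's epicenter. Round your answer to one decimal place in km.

Distance from S−P lag: d = Δt · v_P v_S / (v_P − v_S) = Δt · (6.64·3.17)/(6.64−3.17) ≈ 6.0659·Δt.
So d_K = 49.69, d_L = 37.51, d_M = 14.49 km.
Circle about each station: (x + 31.8)² + (y + 72.5)² = 49.69²; (x − 51.5)² + (y + 46.9)² = 37.51²; (x − 12.0)² + (y + 45.4)² = 14.49².
Subtracting the K equation from the L and M equations removes the quadratic terms:
166.6 x + 51.2 y = -353.53
87.6 x + 54.2 y = -1803.19
Solving the 2×2 system: x ≈ 16.1, y ≈ -59.3 km.

16.1 km east, -59.3 km north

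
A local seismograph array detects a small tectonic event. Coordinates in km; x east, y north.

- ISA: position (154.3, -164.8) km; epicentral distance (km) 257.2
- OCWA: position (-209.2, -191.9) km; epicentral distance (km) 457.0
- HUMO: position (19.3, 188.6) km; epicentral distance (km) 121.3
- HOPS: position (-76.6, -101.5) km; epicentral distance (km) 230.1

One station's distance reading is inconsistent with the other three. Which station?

Solve using three stations at a time. Using ISA, HUMO, HOPS (subtract circle equations pairwise → linear system) gives (x, y) ≈ (68.0, 77.5).
Distances from that point to each station vs reported:
  ISA: calculated 257.2 vs reported 257.2 → residual 0.0 km
  OCWA: calculated 386.5 vs reported 457.0 → residual 70.5 km
  HUMO: calculated 121.3 vs reported 121.3 → residual 0.0 km
  HOPS: calculated 230.1 vs reported 230.1 → residual 0.0 km
ISA, HUMO, HOPS are mutually consistent (residuals ≈ 0); OCWA is off by 70.5 km.

OCWA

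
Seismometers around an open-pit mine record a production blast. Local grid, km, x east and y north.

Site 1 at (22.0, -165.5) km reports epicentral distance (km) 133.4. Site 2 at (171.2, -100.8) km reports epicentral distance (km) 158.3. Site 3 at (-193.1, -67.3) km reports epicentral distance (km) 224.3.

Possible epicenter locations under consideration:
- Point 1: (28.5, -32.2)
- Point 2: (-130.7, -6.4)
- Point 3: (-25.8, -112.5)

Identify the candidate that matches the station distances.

For each candidate, compare |candidate − station| to the reported distance:
Point 1: residuals Site 1 0.1, Site 2 0.0, Site 3 0.1 → max 0.1 km
Point 2: residuals Site 1 87.1, Site 2 158.0, Site 3 137.1 → max 158.0 km
Point 3: residuals Site 1 62.0, Site 2 39.0, Site 3 51.0 → max 62.0 km
Only Point 1 has all residuals ≈ 0.

Point 1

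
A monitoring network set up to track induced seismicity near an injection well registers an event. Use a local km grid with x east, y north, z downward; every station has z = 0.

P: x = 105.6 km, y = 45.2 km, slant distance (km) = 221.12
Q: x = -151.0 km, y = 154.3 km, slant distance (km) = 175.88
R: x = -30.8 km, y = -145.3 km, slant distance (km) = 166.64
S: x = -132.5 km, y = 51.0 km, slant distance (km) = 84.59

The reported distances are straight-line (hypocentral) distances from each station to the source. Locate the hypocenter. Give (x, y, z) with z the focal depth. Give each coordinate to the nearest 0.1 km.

Each station gives a sphere (x−x_i)² + (y−y_i)² + z² = d_i² (stations at z=0).
Subtracting the P sphere from Q and R: z² cancels, leaving linear equations in x and y:
-513.2 x + 218.2 y = 51375.37
-272.8 x − 381.0 y = 29991.49
Solving: x ≈ -102.402, y ≈ -5.397 km (keep extra digits for the depth step; rounded: -102.4, -5.4).
Then from the P sphere: z² = 221.12² − (x − 105.6)² − (y − 45.2)² with x = -102.402, y = -5.397, so z ≈ 55.400 ≈ 55.4 km.
Check against S (with the unrounded solution): distance 84.59 ≈ 84.59 km. ✓

(-102.4, -5.4, 55.4)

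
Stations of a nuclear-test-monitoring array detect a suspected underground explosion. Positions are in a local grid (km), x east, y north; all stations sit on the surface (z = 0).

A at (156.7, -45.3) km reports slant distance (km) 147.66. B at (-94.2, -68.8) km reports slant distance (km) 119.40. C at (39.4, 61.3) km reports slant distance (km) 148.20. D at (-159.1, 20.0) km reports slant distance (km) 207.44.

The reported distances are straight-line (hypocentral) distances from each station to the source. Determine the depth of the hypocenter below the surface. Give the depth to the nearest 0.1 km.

depth ≈ 38.0 km

Each station gives a sphere (x−x_i)² + (y−y_i)² + z² = d_i² (stations at z=0).
Subtracting the A sphere from B and C: z² cancels, leaving linear equations in x and y:
-501.8 x − 47.0 y = -5452.78
-234.6 x + 213.2 y = -21456.69
Solving: x ≈ 18.397, y ≈ -80.398 km (keep extra digits for the depth step; rounded: 18.4, -80.4).
Then from the A sphere: z² = 147.66² − (x − 156.7)² − (y + 45.3)² with x = 18.397, y = -80.398, so z ≈ 37.999 ≈ 38.0 km.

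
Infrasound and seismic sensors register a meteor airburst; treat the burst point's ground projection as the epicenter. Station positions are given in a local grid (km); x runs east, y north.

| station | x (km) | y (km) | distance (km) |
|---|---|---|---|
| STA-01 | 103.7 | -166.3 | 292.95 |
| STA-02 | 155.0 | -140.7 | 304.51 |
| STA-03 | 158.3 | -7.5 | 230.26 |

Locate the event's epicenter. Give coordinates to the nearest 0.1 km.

Circle about each station: (x − 103.7)² + (y + 166.3)² = 292.95²; (x − 155.0)² + (y + 140.7)² = 304.51²; (x − 158.3)² + (y + 7.5)² = 230.26².
Subtracting the STA-01 equation from the STA-02 and STA-03 equations removes the quadratic terms:
102.6 x + 51.2 y = -1494.53
109.2 x + 317.6 y = 19505.79
Solving the 2×2 system: x ≈ -54.6, y ≈ 80.2 km.

(-54.6, 80.2)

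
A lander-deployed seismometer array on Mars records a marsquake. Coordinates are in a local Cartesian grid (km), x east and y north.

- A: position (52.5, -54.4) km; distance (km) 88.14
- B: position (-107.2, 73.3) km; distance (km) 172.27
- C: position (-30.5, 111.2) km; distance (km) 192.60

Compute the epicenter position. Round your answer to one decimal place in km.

(-31.4, -81.4)

Circle about each station: (x − 52.5)² + (y + 54.4)² = 88.14²; (x + 107.2)² + (y − 73.3)² = 172.27²; (x + 30.5)² + (y − 111.2)² = 192.60².
Subtracting the A equation from the B and C equations removes the quadratic terms:
-319.4 x + 255.4 y = -10759.17
-166.0 x + 331.2 y = -21746.02
Solving the 2×2 system: x ≈ -31.4, y ≈ -81.4 km.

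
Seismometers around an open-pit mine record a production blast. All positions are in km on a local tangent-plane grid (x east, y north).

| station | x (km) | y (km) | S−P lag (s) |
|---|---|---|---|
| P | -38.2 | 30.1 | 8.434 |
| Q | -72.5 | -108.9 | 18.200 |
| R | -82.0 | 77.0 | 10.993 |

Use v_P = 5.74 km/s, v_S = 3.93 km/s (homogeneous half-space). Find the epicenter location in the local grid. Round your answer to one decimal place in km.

x ≈ 55.0 km, y ≈ 78.7 km

Distance from S−P lag: d = Δt · v_P v_S / (v_P − v_S) = Δt · (5.74·3.93)/(5.74−3.93) ≈ 12.4631·Δt.
So d_P = 105.11, d_Q = 226.83, d_R = 137.01 km.
Circle about each station: (x + 38.2)² + (y − 30.1)² = 105.11²; (x + 72.5)² + (y + 108.9)² = 226.83²; (x + 82.0)² + (y − 77.0)² = 137.01².
Subtracting the P equation from the Q and R equations removes the quadratic terms:
-68.6 x − 278.0 y = -25653.53
-87.6 x + 93.8 y = 2564.12
Solving the 2×2 system: x ≈ 55.0, y ≈ 78.7 km.
Check against P (with the unrounded x, y): √((x + 38.2)²+(y − 30.1)²) = 105.12 ≈ 105.11 km. ✓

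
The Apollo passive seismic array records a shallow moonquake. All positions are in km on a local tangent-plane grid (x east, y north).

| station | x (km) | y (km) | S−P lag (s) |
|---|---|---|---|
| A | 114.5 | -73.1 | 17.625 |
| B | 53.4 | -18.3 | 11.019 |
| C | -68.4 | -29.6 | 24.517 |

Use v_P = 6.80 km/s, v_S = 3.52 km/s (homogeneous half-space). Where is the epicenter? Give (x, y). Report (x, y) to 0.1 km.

Distance from S−P lag: d = Δt · v_P v_S / (v_P − v_S) = Δt · (6.80·3.52)/(6.80−3.52) ≈ 7.2976·Δt.
So d_A = 128.62, d_B = 80.41, d_C = 178.91 km.
Circle about each station: (x − 114.5)² + (y + 73.1)² = 128.62²; (x − 53.4)² + (y + 18.3)² = 80.41²; (x + 68.4)² + (y + 29.6)² = 178.91².
Subtracting pairs of circle equations eliminates x²+y² and gives linear equations (the radical axes):
-122.2 x + 109.6 y = -5190.07
-365.8 x + 87.0 y = -28364.82
Solving the 2×2 system: x ≈ 90.2, y ≈ 53.2 km.
Check against A (with the unrounded x, y): √((x − 114.5)²+(y + 73.1)²) = 128.63 ≈ 128.62 km. ✓

(90.2, 53.2)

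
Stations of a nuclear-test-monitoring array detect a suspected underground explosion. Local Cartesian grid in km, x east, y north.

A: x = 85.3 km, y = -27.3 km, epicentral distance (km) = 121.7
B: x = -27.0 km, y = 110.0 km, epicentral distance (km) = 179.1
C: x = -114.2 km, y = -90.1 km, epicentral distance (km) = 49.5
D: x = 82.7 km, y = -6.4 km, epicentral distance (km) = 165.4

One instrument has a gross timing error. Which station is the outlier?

Solve using three stations at a time. Using B, C, D (subtract circle equations pairwise → linear system) gives (x, y) ≈ (-72.6, -63.2).
Distances from that point to each station vs reported:
  A: calculated 162.0 vs reported 121.7 → residual 40.3 km
  B: calculated 179.1 vs reported 179.1 → residual 0.0 km
  C: calculated 49.5 vs reported 49.5 → residual 0.0 km
  D: calculated 165.4 vs reported 165.4 → residual 0.0 km
B, C, D are mutually consistent (residuals ≈ 0); A is off by 40.3 km.

A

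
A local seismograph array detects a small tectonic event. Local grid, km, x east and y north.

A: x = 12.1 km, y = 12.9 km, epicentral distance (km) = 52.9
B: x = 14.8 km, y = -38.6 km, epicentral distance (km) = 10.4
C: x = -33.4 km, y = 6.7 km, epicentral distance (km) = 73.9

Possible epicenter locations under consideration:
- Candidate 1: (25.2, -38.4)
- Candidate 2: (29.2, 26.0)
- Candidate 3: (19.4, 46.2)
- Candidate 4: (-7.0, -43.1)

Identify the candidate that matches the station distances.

Candidate 1

For each candidate, compare |candidate − station| to the reported distance:
Candidate 1: residuals A 0.0, B 0.0, C 0.0 → max 0.0 km
Candidate 2: residuals A 31.4, B 55.8, C 8.4 → max 55.8 km
Candidate 3: residuals A 18.8, B 74.5, C 8.0 → max 74.5 km
Candidate 4: residuals A 6.3, B 11.9, C 17.5 → max 17.5 km
Only Candidate 1 has all residuals ≈ 0.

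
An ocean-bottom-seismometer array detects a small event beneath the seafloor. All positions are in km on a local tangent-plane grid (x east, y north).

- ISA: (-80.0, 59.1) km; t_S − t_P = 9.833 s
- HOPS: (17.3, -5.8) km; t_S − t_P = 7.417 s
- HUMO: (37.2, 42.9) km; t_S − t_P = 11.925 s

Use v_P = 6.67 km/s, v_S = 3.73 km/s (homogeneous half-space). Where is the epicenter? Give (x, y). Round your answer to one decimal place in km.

x ≈ -44.6 km, y ≈ -16.2 km

Distance from S−P lag: d = Δt · v_P v_S / (v_P − v_S) = Δt · (6.67·3.73)/(6.67−3.73) ≈ 8.4623·Δt.
So d_ISA = 83.21, d_HOPS = 62.76, d_HUMO = 100.91 km.
Circle about each station: (x + 80.0)² + (y − 59.1)² = 83.21²; (x − 17.3)² + (y + 5.8)² = 62.76²; (x − 37.2)² + (y − 42.9)² = 100.91².
Subtracting the ISA equation from the HOPS and HUMO equations removes the quadratic terms:
194.6 x − 129.8 y = -6574.79
234.4 x − 32.4 y = -9927.48
Solving the 2×2 system: x ≈ -44.6, y ≈ -16.2 km.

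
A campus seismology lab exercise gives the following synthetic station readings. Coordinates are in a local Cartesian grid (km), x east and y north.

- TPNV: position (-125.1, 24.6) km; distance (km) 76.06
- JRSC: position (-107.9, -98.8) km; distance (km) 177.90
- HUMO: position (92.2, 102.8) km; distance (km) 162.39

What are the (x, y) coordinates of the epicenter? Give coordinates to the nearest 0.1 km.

-67.7 km east, 74.5 km north

Circle about each station: (x + 125.1)² + (y − 24.6)² = 76.06²; (x + 107.9)² + (y + 98.8)² = 177.90²; (x − 92.2)² + (y − 102.8)² = 162.39².
Subtracting pairs of circle equations eliminates x²+y² and gives linear equations (the radical axes):
34.4 x − 246.8 y = -20714.61
434.6 x + 156.4 y = -17771.88
Solving the 2×2 system: x ≈ -67.7, y ≈ 74.5 km.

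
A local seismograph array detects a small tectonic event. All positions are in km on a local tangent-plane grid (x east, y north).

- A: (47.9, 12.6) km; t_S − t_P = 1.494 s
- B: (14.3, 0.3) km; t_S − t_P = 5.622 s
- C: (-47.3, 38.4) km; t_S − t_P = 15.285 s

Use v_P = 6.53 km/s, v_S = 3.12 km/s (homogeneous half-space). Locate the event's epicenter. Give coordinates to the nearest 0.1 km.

x ≈ 42.0 km, y ≈ 19.3 km

Distance from S−P lag: d = Δt · v_P v_S / (v_P − v_S) = Δt · (6.53·3.12)/(6.53−3.12) ≈ 5.9747·Δt.
So d_A = 8.93, d_B = 33.59, d_C = 91.32 km.
Circle about each station: (x − 47.9)² + (y − 12.6)² = 8.93²; (x − 14.3)² + (y − 0.3)² = 33.59²; (x + 47.3)² + (y − 38.4)² = 91.32².
Subtracting the A equation from the B and C equations removes the quadratic terms:
-67.2 x − 24.6 y = -3297.13
-190.4 x + 51.6 y = -7000.92
Solving the 2×2 system: x ≈ 42.0, y ≈ 19.3 km.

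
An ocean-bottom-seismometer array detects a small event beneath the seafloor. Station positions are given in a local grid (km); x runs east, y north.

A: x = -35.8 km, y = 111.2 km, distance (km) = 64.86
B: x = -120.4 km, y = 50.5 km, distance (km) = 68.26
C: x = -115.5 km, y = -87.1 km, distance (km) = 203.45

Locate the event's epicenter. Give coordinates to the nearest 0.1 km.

Circle about each station: (x + 35.8)² + (y − 111.2)² = 64.86²; (x + 120.4)² + (y − 50.5)² = 68.26²; (x + 115.5)² + (y + 87.1)² = 203.45².
Subtracting the A equation from the B and C equations removes the quadratic terms:
-169.2 x − 121.4 y = 2946.72
-159.4 x − 396.6 y = -29905.50
Solving the 2×2 system: x ≈ -100.5, y ≈ 115.8 km.

x ≈ -100.5 km, y ≈ 115.8 km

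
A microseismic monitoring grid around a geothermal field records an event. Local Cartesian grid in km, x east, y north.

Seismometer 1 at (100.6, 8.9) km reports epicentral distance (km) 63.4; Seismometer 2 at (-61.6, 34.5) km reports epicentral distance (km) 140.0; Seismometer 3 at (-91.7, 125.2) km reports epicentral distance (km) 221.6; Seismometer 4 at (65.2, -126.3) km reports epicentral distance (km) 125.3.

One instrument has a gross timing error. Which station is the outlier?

Seismometer 4

Solve using three stations at a time. Using Seismometer 1, Seismometer 2, Seismometer 3 (subtract circle equations pairwise → linear system) gives (x, y) ≈ (58.1, -38.1).
Distances from that point to each station vs reported:
  Seismometer 1: calculated 63.4 vs reported 63.4 → residual 0.0 km
  Seismometer 2: calculated 140.0 vs reported 140.0 → residual 0.0 km
  Seismometer 3: calculated 221.6 vs reported 221.6 → residual 0.0 km
  Seismometer 4: calculated 88.5 vs reported 125.3 → residual 36.8 km
Seismometer 1, Seismometer 2, Seismometer 3 are mutually consistent (residuals ≈ 0); Seismometer 4 is off by 36.8 km.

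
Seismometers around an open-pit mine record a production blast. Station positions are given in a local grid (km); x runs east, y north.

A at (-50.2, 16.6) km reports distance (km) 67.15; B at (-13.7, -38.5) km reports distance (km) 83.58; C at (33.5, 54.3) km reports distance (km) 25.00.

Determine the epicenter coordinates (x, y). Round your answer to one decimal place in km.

Circle about each station: (x + 50.2)² + (y − 16.6)² = 67.15²; (x + 13.7)² + (y + 38.5)² = 83.58²; (x − 33.5)² + (y − 54.3)² = 25.00².
Subtracting the A equation from the B and C equations removes the quadratic terms:
73.0 x − 110.2 y = -3602.15
167.4 x + 75.4 y = 5159.26
Solving the 2×2 system: x ≈ 12.4, y ≈ 40.9 km.
Check against A (with the unrounded x, y): √((x + 50.2)²+(y − 16.6)²) = 67.15 ≈ 67.15 km. ✓

x ≈ 12.4 km, y ≈ 40.9 km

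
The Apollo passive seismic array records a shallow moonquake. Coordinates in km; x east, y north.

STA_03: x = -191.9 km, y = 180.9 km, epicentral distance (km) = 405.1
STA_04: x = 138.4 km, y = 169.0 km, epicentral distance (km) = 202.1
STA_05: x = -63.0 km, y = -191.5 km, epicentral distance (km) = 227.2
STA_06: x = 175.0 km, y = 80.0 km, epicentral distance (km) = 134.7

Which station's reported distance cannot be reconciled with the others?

STA_03

Solve using three stations at a time. Using STA_04, STA_05, STA_06 (subtract circle equations pairwise → linear system) gives (x, y) ≈ (95.1, -28.4).
Distances from that point to each station vs reported:
  STA_03: calculated 355.2 vs reported 405.1 → residual 49.9 km
  STA_04: calculated 202.1 vs reported 202.1 → residual 0.0 km
  STA_05: calculated 227.2 vs reported 227.2 → residual 0.0 km
  STA_06: calculated 134.6 vs reported 134.7 → residual 0.1 km
STA_04, STA_05, STA_06 are mutually consistent (residuals ≈ 0); STA_03 is off by 49.9 km.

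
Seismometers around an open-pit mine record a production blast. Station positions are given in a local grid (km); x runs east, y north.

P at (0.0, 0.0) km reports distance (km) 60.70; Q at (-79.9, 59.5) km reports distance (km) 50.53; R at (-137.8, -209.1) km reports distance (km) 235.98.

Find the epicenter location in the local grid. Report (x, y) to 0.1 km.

-59.2 km east, 13.4 km north

Circle about each station: x² + y² = 60.70²; (x + 79.9)² + (y − 59.5)² = 50.53²; (x + 137.8)² + (y + 209.1)² = 235.98².
Subtracting the P equation from the Q and R equations removes the quadratic terms:
-159.8 x + 119.0 y = 11055.47
-275.6 x − 418.2 y = 10709.58
Solving the 2×2 system: x ≈ -59.2, y ≈ 13.4 km.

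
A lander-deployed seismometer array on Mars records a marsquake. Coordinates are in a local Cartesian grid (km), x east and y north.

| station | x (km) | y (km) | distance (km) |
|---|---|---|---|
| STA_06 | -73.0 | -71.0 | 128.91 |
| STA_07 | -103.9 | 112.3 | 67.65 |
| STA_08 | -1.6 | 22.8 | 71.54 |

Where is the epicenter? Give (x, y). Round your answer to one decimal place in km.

Circle about each station: (x + 73.0)² + (y + 71.0)² = 128.91²; (x + 103.9)² + (y − 112.3)² = 67.65²; (x + 1.6)² + (y − 22.8)² = 71.54².
Subtracting pairs of circle equations eliminates x²+y² and gives linear equations (the radical axes):
-61.8 x + 366.6 y = 25077.77
142.8 x + 187.6 y = 1652.22
Solving the 2×2 system: x ≈ -64.1, y ≈ 57.6 km.
Check against STA_06 (with the unrounded x, y): √((x + 73.0)²+(y + 71.0)²) = 128.91 ≈ 128.91 km. ✓

x ≈ -64.1 km, y ≈ 57.6 km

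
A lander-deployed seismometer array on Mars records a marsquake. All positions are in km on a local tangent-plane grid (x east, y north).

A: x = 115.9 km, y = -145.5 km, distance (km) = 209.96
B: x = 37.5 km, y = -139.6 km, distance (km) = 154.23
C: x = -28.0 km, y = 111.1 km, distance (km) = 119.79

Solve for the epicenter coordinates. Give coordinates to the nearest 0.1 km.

(-42.6, -7.8)

Circle about each station: (x − 115.9)² + (y + 145.5)² = 209.96²; (x − 37.5)² + (y + 139.6)² = 154.23²; (x + 28.0)² + (y − 111.1)² = 119.79².
Subtracting pairs of circle equations eliminates x²+y² and gives linear equations (the radical axes):
-156.8 x + 11.8 y = 6587.66
-287.8 x + 513.2 y = 8257.71
Solving the 2×2 system: x ≈ -42.6, y ≈ -7.8 km.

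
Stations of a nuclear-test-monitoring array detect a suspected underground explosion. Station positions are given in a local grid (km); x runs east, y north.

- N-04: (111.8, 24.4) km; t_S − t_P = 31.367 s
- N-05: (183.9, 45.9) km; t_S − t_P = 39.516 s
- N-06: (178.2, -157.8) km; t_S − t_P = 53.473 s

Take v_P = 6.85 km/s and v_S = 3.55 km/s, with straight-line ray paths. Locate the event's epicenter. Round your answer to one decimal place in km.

Distance from S−P lag: d = Δt · v_P v_S / (v_P − v_S) = Δt · (6.85·3.55)/(6.85−3.55) ≈ 7.3689·Δt.
So d_N-04 = 231.14, d_N-05 = 291.19, d_N-06 = 394.04 km.
Circle about each station: (x − 111.8)² + (y − 24.4)² = 231.14²; (x − 183.9)² + (y − 45.9)² = 291.19²; (x − 178.2)² + (y + 157.8)² = 394.04².
Subtracting the N-04 equation from the N-05 and N-06 equations removes the quadratic terms:
144.2 x + 43.0 y = -8534.50
132.8 x − 364.4 y = -58280.34
Solving the 2×2 system: x ≈ -96.4, y ≈ 124.8 km.

(-96.4, 124.8)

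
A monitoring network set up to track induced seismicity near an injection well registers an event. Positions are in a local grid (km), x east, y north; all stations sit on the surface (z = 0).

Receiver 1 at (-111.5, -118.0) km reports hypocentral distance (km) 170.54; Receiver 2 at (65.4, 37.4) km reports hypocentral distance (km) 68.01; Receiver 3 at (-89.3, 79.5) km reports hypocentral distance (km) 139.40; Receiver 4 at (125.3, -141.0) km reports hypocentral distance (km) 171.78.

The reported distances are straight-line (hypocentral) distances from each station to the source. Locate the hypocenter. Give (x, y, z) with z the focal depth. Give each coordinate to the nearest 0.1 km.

Each station gives a sphere (x−x_i)² + (y−y_i)² + z² = d_i² (stations at z=0).
Subtracting the Receiver 1 sphere from Receiver 2 and Receiver 3: z² cancels, leaving linear equations in x and y:
353.8 x + 310.8 y = 3778.20
44.4 x + 395.0 y = -2409.98
Solving: x ≈ 17.796, y ≈ -8.102 km (keep extra digits for the depth step; rounded: 17.8, -8.1).
Then from the Receiver 1 sphere: z² = 170.54² − (x + 111.5)² − (y + 118.0)² with x = 17.796, y = -8.102, so z ≈ 16.996 ≈ 17.0 km.

x ≈ 17.8 km, y ≈ -8.1 km, depth ≈ 17.0 km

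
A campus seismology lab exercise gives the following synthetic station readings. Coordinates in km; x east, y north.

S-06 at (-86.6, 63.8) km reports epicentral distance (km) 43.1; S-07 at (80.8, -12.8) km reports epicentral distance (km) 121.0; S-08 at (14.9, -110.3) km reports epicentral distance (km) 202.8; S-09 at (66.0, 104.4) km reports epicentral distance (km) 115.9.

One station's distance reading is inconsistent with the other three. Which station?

Solve using three stations at a time. Using S-06, S-08, S-09 (subtract circle equations pairwise → linear system) gives (x, y) ≈ (-47.8, 82.6).
Distances from that point to each station vs reported:
  S-06: calculated 43.1 vs reported 43.1 → residual 0.0 km
  S-07: calculated 160.1 vs reported 121.0 → residual 39.1 km
  S-08: calculated 202.8 vs reported 202.8 → residual 0.0 km
  S-09: calculated 115.9 vs reported 115.9 → residual 0.0 km
S-06, S-08, S-09 are mutually consistent (residuals ≈ 0); S-07 is off by 39.1 km.

S-07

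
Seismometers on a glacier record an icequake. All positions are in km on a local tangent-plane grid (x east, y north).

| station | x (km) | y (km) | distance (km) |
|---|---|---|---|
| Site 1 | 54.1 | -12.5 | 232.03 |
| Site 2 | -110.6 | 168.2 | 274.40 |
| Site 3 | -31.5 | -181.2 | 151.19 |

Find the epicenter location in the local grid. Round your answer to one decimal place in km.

Circle about each station: (x − 54.1)² + (y + 12.5)² = 232.03²; (x + 110.6)² + (y − 168.2)² = 274.40²; (x + 31.5)² + (y + 181.2)² = 151.19².
Subtracting pairs of circle equations eliminates x²+y² and gives linear equations (the radical axes):
-329.4 x + 361.4 y = 15983.10
-171.2 x − 337.4 y = 61722.13
Solving the 2×2 system: x ≈ -160.1, y ≈ -101.7 km.
Check against Site 1 (with the unrounded x, y): √((x − 54.1)²+(y + 12.5)²) = 232.03 ≈ 232.03 km. ✓

(-160.1, -101.7)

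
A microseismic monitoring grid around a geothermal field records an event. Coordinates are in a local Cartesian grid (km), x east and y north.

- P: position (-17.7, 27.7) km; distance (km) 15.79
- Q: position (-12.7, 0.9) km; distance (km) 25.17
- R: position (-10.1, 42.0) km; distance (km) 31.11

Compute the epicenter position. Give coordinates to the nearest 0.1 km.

Circle about each station: (x + 17.7)² + (y − 27.7)² = 15.79²; (x + 12.7)² + (y − 0.9)² = 25.17²; (x + 10.1)² + (y − 42.0)² = 31.11².
Subtracting the P equation from the Q and R equations removes the quadratic terms:
10.0 x − 53.6 y = -1302.68
15.2 x + 28.6 y = 66.92
Solving the 2×2 system: x ≈ -30.6, y ≈ 18.6 km.

(-30.6, 18.6)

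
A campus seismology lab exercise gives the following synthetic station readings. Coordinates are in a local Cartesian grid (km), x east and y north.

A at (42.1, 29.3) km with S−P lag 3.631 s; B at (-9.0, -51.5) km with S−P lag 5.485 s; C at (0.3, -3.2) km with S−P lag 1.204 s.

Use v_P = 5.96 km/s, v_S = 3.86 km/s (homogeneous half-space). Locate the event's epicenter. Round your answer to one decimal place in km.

10.3 km east, 5.4 km north

Distance from S−P lag: d = Δt · v_P v_S / (v_P − v_S) = Δt · (5.96·3.86)/(5.96−3.86) ≈ 10.9550·Δt.
So d_A = 39.78, d_B = 60.09, d_C = 13.19 km.
Circle about each station: (x − 42.1)² + (y − 29.3)² = 39.78²; (x + 9.0)² + (y + 51.5)² = 60.09²; (x − 0.3)² + (y + 3.2)² = 13.19².
Subtracting the A equation from the B and C equations removes the quadratic terms:
-102.2 x − 161.6 y = -1926.01
-83.6 x − 65.0 y = -1212.10
Solving the 2×2 system: x ≈ 10.3, y ≈ 5.4 km.
Check against A (with the unrounded x, y): √((x − 42.1)²+(y − 29.3)²) = 39.78 ≈ 39.78 km. ✓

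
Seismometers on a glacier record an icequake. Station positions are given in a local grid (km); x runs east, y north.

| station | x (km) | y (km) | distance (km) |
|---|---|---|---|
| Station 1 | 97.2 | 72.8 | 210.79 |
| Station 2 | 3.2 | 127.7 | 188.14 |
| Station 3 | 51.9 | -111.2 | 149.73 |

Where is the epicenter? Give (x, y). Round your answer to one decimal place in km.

Circle about each station: (x − 97.2)² + (y − 72.8)² = 210.79²; (x − 3.2)² + (y − 127.7)² = 188.14²; (x − 51.9)² + (y + 111.2)² = 149.73².
Subtracting the Station 1 equation from the Station 2 and Station 3 equations removes the quadratic terms:
-188.0 x + 109.8 y = 10605.61
-90.6 x − 368.0 y = 22324.72
Solving the 2×2 system: x ≈ -80.3, y ≈ -40.9 km.

-80.3 km east, -40.9 km north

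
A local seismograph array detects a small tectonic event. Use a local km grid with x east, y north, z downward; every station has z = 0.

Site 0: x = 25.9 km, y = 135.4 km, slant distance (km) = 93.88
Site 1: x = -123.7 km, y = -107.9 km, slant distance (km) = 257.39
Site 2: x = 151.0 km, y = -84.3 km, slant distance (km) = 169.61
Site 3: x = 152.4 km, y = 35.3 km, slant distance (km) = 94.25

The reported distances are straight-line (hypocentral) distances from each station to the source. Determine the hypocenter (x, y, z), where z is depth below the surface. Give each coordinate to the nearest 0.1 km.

Each station gives a sphere (x−x_i)² + (y−y_i)² + z² = d_i² (stations at z=0).
Subtracting the Site 0 sphere from Site 1 and Site 2: z² cancels, leaving linear equations in x and y:
-299.2 x − 486.6 y = -49496.03
250.2 x − 439.4 y = -9050.58
Solving: x ≈ 68.497, y ≈ 59.601 km (keep extra digits for the depth step; rounded: 68.5, 59.6).
Then from the Site 0 sphere: z² = 93.88² − (x − 25.9)² − (y − 135.4)² with x = 68.497, y = 59.601, so z ≈ 35.404 ≈ 35.4 km.

(68.5, 59.6, 35.4)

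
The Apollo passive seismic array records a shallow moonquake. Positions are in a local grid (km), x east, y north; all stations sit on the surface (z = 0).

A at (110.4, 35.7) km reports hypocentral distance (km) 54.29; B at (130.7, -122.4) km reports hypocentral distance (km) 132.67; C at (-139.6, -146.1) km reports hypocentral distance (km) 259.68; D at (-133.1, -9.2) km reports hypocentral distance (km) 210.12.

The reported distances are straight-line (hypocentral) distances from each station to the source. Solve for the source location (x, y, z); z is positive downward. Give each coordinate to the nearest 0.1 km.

x ≈ 76.2 km, y ≈ -2.7 km, depth ≈ 17.4 km

Each station gives a sphere (x−x_i)² + (y−y_i)² + z² = d_i² (stations at z=0).
Subtracting the A sphere from B and C: z² cancels, leaving linear equations in x and y:
40.6 x − 316.2 y = 3947.68
-500.0 x − 363.6 y = -37115.58
Solving: x ≈ 76.196, y ≈ -2.701 km (keep extra digits for the depth step; rounded: 76.2, -2.7).
Then from the A sphere: z² = 54.29² − (x − 110.4)² − (y − 35.7)² with x = 76.196, y = -2.701, so z ≈ 17.403 ≈ 17.4 km.
Check against D (with the unrounded solution): distance 210.12 ≈ 210.12 km. ✓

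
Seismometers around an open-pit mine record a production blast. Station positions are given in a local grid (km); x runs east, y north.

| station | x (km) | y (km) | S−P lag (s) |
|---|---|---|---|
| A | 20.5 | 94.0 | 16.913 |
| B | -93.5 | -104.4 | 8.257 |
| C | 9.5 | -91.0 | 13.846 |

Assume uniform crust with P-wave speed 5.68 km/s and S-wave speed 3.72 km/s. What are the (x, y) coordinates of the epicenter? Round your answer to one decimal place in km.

Distance from S−P lag: d = Δt · v_P v_S / (v_P − v_S) = Δt · (5.68·3.72)/(5.68−3.72) ≈ 10.7804·Δt.
So d_A = 182.33, d_B = 89.01, d_C = 149.27 km.
Circle about each station: (x − 20.5)² + (y − 94.0)² = 182.33²; (x + 93.5)² + (y + 104.4)² = 89.01²; (x − 9.5)² + (y + 91.0)² = 149.27².
Subtracting pairs of circle equations eliminates x²+y² and gives linear equations (the radical axes):
-228.0 x − 396.8 y = 35706.81
-22.0 x − 370.0 y = 10077.70
Solving the 2×2 system: x ≈ -121.8, y ≈ -20.0 km.
Check against A (with the unrounded x, y): √((x − 20.5)²+(y − 94.0)²) = 182.34 ≈ 182.33 km. ✓

x ≈ -121.8 km, y ≈ -20.0 km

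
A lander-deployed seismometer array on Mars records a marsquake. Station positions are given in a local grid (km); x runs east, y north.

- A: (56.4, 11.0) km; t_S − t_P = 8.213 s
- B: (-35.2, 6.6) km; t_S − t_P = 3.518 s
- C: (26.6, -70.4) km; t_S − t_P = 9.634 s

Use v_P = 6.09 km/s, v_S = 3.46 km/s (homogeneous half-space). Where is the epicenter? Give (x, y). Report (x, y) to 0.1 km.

Distance from S−P lag: d = Δt · v_P v_S / (v_P − v_S) = Δt · (6.09·3.46)/(6.09−3.46) ≈ 8.0119·Δt.
So d_A = 65.80, d_B = 28.19, d_C = 77.19 km.
Circle about each station: (x − 56.4)² + (y − 11.0)² = 65.80²; (x + 35.2)² + (y − 6.6)² = 28.19²; (x − 26.6)² + (y + 70.4)² = 77.19².
Subtracting the A equation from the B and C equations removes the quadratic terms:
-183.2 x − 8.8 y = 1515.60
-59.6 x − 162.8 y = 733.10
Solving the 2×2 system: x ≈ -8.2, y ≈ -1.5 km.
Check against A (with the unrounded x, y): √((x − 56.4)²+(y − 11.0)²) = 65.80 ≈ 65.80 km. ✓

-8.2 km east, -1.5 km north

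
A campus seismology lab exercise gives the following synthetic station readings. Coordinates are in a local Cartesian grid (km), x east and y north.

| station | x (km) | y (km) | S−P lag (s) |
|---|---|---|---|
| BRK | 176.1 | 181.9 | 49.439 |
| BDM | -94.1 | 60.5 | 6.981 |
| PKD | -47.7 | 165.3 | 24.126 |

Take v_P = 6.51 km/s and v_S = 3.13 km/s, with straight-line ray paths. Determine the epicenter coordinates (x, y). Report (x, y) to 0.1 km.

Distance from S−P lag: d = Δt · v_P v_S / (v_P − v_S) = Δt · (6.51·3.13)/(6.51−3.13) ≈ 6.0285·Δt.
So d_BRK = 298.04, d_BDM = 42.08, d_PKD = 145.44 km.
Circle about each station: (x − 176.1)² + (y − 181.9)² = 298.04²; (x + 94.1)² + (y − 60.5)² = 42.08²; (x + 47.7)² + (y − 165.3)² = 145.44².
Subtracting the BRK equation from the BDM and PKD equations removes the quadratic terms:
-540.4 x − 242.8 y = 35473.36
-447.6 x − 33.2 y = 33175.61
Solving the 2×2 system: x ≈ -75.8, y ≈ 22.6 km.

x ≈ -75.8 km, y ≈ 22.6 km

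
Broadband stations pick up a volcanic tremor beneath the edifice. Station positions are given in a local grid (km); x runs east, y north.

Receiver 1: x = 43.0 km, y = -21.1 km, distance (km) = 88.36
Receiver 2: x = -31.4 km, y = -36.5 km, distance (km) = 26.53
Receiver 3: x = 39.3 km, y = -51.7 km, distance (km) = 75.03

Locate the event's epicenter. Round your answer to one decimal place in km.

Circle about each station: (x − 43.0)² + (y + 21.1)² = 88.36²; (x + 31.4)² + (y + 36.5)² = 26.53²; (x − 39.3)² + (y + 51.7)² = 75.03².
Subtracting pairs of circle equations eliminates x²+y² and gives linear equations (the radical axes):
-148.8 x − 30.8 y = 7127.65
-7.4 x − 61.2 y = 4101.16
Solving the 2×2 system: x ≈ -34.9, y ≈ -62.8 km.
Check against Receiver 1 (with the unrounded x, y): √((x − 43.0)²+(y + 21.1)²) = 88.36 ≈ 88.36 km. ✓

x ≈ -34.9 km, y ≈ -62.8 km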